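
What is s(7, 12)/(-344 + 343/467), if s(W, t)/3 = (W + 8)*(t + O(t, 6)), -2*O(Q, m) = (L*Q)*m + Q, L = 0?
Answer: -8406/10687 ≈ -0.78656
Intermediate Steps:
O(Q, m) = -Q/2 (O(Q, m) = -((0*Q)*m + Q)/2 = -(0*m + Q)/2 = -(0 + Q)/2 = -Q/2)
s(W, t) = 3*t*(8 + W)/2 (s(W, t) = 3*((W + 8)*(t - t/2)) = 3*((8 + W)*(t/2)) = 3*(t*(8 + W)/2) = 3*t*(8 + W)/2)
s(7, 12)/(-344 + 343/467) = ((3/2)*12*(8 + 7))/(-344 + 343/467) = ((3/2)*12*15)/(-344 + 343*(1/467)) = 270/(-344 + 343/467) = 270/(-160305/467) = 270*(-467/160305) = -8406/10687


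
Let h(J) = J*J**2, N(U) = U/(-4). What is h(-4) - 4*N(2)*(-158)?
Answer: -380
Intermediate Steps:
N(U) = -U/4 (N(U) = U*(-1/4) = -U/4)
h(J) = J**3
h(-4) - 4*N(2)*(-158) = (-4)**3 - (-1)*2*(-158) = -64 - 4*(-1/2)*(-158) = -64 + 2*(-158) = -64 - 316 = -380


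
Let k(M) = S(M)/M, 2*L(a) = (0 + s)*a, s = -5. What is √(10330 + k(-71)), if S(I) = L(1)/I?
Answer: 3*√23143790/142 ≈ 101.64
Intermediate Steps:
L(a) = -5*a/2 (L(a) = ((0 - 5)*a)/2 = (-5*a)/2 = -5*a/2)
S(I) = -5/(2*I) (S(I) = (-5/2*1)/I = -5/(2*I))
k(M) = -5/(2*M²) (k(M) = (-5/(2*M))/M = -5/(2*M²))
√(10330 + k(-71)) = √(10330 - 5/2/(-71)²) = √(10330 - 5/2*1/5041) = √(10330 - 5/10082) = √(104147055/10082) = 3*√23143790/142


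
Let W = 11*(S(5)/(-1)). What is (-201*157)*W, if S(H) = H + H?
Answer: 3471270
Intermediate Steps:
S(H) = 2*H
W = -110 (W = 11*((2*5)/(-1)) = 11*(10*(-1)) = 11*(-10) = -110)
(-201*157)*W = -201*157*(-110) = -31557*(-110) = 3471270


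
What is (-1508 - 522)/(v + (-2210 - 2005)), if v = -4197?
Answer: 1015/4206 ≈ 0.24132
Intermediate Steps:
(-1508 - 522)/(v + (-2210 - 2005)) = (-1508 - 522)/(-4197 + (-2210 - 2005)) = -2030/(-4197 - 4215) = -2030/(-8412) = -2030*(-1/8412) = 1015/4206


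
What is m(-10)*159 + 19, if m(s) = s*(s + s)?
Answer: 31819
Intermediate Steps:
m(s) = 2*s² (m(s) = s*(2*s) = 2*s²)
m(-10)*159 + 19 = (2*(-10)²)*159 + 19 = (2*100)*159 + 19 = 200*159 + 19 = 31800 + 19 = 31819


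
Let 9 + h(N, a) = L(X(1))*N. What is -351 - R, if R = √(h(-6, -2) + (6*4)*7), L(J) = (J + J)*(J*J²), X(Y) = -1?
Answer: -351 - 7*√3 ≈ -363.12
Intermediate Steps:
L(J) = 2*J⁴ (L(J) = (2*J)*J³ = 2*J⁴)
h(N, a) = -9 + 2*N (h(N, a) = -9 + (2*(-1)⁴)*N = -9 + (2*1)*N = -9 + 2*N)
R = 7*√3 (R = √((-9 + 2*(-6)) + (6*4)*7) = √((-9 - 12) + 24*7) = √(-21 + 168) = √147 = 7*√3 ≈ 12.124)
-351 - R = -351 - 7*√3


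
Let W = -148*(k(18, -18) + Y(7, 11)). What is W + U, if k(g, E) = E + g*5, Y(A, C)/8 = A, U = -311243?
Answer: -330187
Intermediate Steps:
Y(A, C) = 8*A
k(g, E) = E + 5*g
W = -18944 (W = -148*((-18 + 5*18) + 8*7) = -148*((-18 + 90) + 56) = -148*(72 + 56) = -148*128 = -18944)
W + U = -18944 - 311243 = -330187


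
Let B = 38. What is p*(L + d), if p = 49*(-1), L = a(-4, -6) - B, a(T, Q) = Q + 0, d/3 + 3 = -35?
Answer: 7742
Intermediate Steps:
d = -114 (d = -9 + 3*(-35) = -9 - 105 = -114)
a(T, Q) = Q
L = -44 (L = -6 - 1*38 = -6 - 38 = -44)
p = -49
p*(L + d) = -49*(-44 - 114) = -49*(-158) = 7742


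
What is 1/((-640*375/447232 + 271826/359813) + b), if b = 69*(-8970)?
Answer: -1257186622/778110240843791 ≈ -1.6157e-6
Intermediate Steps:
b = -618930
1/((-640*375/447232 + 271826/359813) + b) = 1/((-640*375/447232 + 271826/359813) - 618930) = 1/((-240000*1/447232 + 271826*(1/359813)) - 618930) = 1/((-1875/3494 + 271826/359813) - 618930) = 1/(275110669/1257186622 - 618930) = 1/(-778110240843791/1257186622) = -1257186622/778110240843791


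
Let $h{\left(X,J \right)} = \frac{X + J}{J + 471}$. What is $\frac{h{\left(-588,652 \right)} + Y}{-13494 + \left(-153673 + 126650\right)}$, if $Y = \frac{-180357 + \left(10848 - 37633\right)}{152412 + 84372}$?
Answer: $\frac{108733145}{5386905969672} \approx 2.0185 \cdot 10^{-5}$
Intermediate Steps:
$h{\left(X,J \right)} = \frac{J + X}{471 + J}$
$Y = - \frac{103571}{118392}$ ($Y = \frac{-180357 - 26785}{236784} = \left(-207142\right) \frac{1}{236784} = - \frac{103571}{118392} \approx -0.87481$)
$\frac{h{\left(-588,652 \right)} + Y}{-13494 + \left(-153673 + 126650\right)} = \frac{\frac{652 - 588}{471 + 652} - \frac{103571}{118392}}{-13494 + \left(-153673 + 126650\right)} = \frac{\frac{1}{1123} \cdot 64 - \frac{103571}{118392}}{-13494 - 27023} = \frac{\frac{1}{1123} \cdot 64 - \frac{103571}{118392}}{-40517} = \left(\frac{64}{1123} - \frac{103571}{118392}\right) \left(- \frac{1}{40517}\right) = \left(- \frac{108733145}{132954216}\right) \left(- \frac{1}{40517}\right) = \frac{108733145}{5386905969672}$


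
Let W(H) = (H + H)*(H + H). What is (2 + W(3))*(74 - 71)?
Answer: 114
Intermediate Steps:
W(H) = 4*H² (W(H) = (2*H)*(2*H) = 4*H²)
(2 + W(3))*(74 - 71) = (2 + 4*3²)*(74 - 71) = (2 + 4*9)*3 = (2 + 36)*3 = 38*3 = 114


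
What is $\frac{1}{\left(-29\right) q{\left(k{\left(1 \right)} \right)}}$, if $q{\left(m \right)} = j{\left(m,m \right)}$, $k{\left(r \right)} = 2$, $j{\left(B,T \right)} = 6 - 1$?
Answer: $- \frac{1}{145} \approx -0.0068966$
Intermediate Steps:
$j{\left(B,T \right)} = 5$ ($j{\left(B,T \right)} = 6 - 1 = 5$)
$q{\left(m \right)} = 5$
$\frac{1}{\left(-29\right) q{\left(k{\left(1 \right)} \right)}} = \frac{1}{\left(-29\right) 5} = \frac{1}{-145} = - \frac{1}{145}$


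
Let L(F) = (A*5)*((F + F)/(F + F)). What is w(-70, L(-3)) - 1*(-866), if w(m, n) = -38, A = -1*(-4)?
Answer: 828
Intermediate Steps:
A = 4
L(F) = 20 (L(F) = (4*5)*((F + F)/(F + F)) = 20*((2*F)/((2*F))) = 20*((2*F)*(1/(2*F))) = 20*1 = 20)
w(-70, L(-3)) - 1*(-866) = -38 - 1*(-866) = -38 + 866 = 828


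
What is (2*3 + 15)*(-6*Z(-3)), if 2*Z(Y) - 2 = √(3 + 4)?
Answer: -126 - 63*√7 ≈ -292.68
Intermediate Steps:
Z(Y) = 1 + √7/2 (Z(Y) = 1 + √(3 + 4)/2 = 1 + √7/2)
(2*3 + 15)*(-6*Z(-3)) = (2*3 + 15)*(-6*(1 + √7/2)) = (6 + 15)*(-6 - 3*√7) = 21*(-6 - 3*√7) = -126 - 63*√7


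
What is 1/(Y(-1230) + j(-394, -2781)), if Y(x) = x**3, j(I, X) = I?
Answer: -1/1860867394 ≈ -5.3738e-10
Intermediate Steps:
1/(Y(-1230) + j(-394, -2781)) = 1/((-1230)**3 - 394) = 1/(-1860867000 - 394) = 1/(-1860867394) = -1/1860867394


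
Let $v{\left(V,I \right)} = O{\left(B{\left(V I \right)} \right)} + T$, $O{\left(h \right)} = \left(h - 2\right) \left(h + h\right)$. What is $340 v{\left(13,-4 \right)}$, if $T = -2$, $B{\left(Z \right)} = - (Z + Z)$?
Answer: $7212760$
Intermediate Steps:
$B{\left(Z \right)} = - 2 Z$
$O{\left(h \right)} = 2 h \left(-2 + h\right)$ ($O{\left(h \right)} = \left(-2 + h\right) 2 h = 2 h \left(-2 + h\right)$)
$v{\left(V,I \right)} = -2 - 4 I V \left(-2 - 2 I V\right)$ ($v{\left(V,I \right)} = 2 \left(- 2 V I\right) \left(-2 - 2 V I\right) - 2 = 2 \left(- 2 I V\right) \left(-2 - 2 I V\right) - 2 = - 4 I V \left(-2 - 2 I V\right) - 2 = -2 - 4 I V \left(-2 - 2 I V\right)$)
$340 v{\left(13,-4 \right)} = 340 \left(-2 + 8 \left(-4\right) 13 \left(1 - 52\right)\right) = 340 \left(-2 + 8 \left(-4\right) 13 \left(-51\right)\right) = 340 \left(-2 + 21216\right) = 340 \cdot 21214 = 7212760$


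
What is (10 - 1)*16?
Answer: 144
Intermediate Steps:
(10 - 1)*16 = 9*16 = 144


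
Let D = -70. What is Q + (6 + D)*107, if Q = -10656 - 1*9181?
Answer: -26685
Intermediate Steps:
Q = -19837 (Q = -10656 - 9181 = -19837)
Q + (6 + D)*107 = -19837 + (6 - 70)*107 = -19837 - 64*107 = -19837 - 6848 = -26685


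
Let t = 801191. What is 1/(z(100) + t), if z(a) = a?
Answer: 1/801291 ≈ 1.2480e-6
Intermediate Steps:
1/(z(100) + t) = 1/(100 + 801191) = 1/801291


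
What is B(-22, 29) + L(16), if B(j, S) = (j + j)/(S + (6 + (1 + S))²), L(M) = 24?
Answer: 31756/1325 ≈ 23.967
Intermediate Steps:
B(j, S) = 2*j/(S + (7 + S)²) (B(j, S) = (2*j)/(S + (7 + S)²) = 2*j/(S + (7 + S)²))
B(-22, 29) + L(16) = 2*(-22)/(29 + (7 + 29)²) + 24 = 2*(-22)/(29 + 36²) + 24 = 2*(-22)/(29 + 1296) + 24 = 2*(-22)/1325 + 24 = 2*(-22)*(1/1325) + 24 = -44/1325 + 24 = 31756/1325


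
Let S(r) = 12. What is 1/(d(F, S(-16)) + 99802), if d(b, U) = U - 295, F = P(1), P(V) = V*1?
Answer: 1/99519 ≈ 1.0048e-5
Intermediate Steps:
P(V) = V
F = 1
d(b, U) = -295 + U
1/(d(F, S(-16)) + 99802) = 1/((-295 + 12) + 99802) = 1/(-283 + 99802) = 1/99519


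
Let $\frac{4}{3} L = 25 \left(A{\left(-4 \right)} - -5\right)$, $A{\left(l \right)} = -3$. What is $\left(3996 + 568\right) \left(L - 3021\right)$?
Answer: $-13616694$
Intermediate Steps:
$L = \frac{75}{2}$ ($L = \frac{3 \cdot 25 \left(-3 - -5\right)}{4} = \frac{3 \cdot 25 \left(-3 + 5\right)}{4} = \frac{3 \cdot 25 \cdot 2}{4} = \frac{3}{4} \cdot 50 = \frac{75}{2} \approx 37.5$)
$\left(3996 + 568\right) \left(L - 3021\right) = \left(3996 + 568\right) \left(\frac{75}{2} - 3021\right) = 4564 \left(- \frac{5967}{2}\right) = -13616694$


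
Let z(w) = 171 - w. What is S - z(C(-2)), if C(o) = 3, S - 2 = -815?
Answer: -981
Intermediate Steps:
S = -813 (S = 2 - 815 = -813)
S - z(C(-2)) = -813 - (171 - 1*3) = -813 - (171 - 3) = -813 - 1*168 = -813 - 168 = -981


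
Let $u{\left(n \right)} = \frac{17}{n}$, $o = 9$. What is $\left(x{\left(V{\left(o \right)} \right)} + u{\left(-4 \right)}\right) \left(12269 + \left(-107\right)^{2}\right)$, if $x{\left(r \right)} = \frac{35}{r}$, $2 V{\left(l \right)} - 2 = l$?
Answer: $\frac{1102887}{22} \approx 50131.0$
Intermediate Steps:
$V{\left(l \right)} = 1 + \frac{l}{2}$
$\left(x{\left(V{\left(o \right)} \right)} + u{\left(-4 \right)}\right) \left(12269 + \left(-107\right)^{2}\right) = \left(\frac{35}{1 + \frac{1}{2} \cdot 9} + \frac{17}{-4}\right) \left(12269 + \left(-107\right)^{2}\right) = \left(\frac{35}{1 + \frac{9}{2}} + 17 \left(- \frac{1}{4}\right)\right) \left(12269 + 11449\right) = \left(\frac{35}{\frac{11}{2}} - \frac{17}{4}\right) 23718 = \left(35 \cdot \frac{2}{11} - \frac{17}{4}\right) 23718 = \left(\frac{70}{11} - \frac{17}{4}\right) 23718 = \frac{93}{44} \cdot 23718 = \frac{1102887}{22}$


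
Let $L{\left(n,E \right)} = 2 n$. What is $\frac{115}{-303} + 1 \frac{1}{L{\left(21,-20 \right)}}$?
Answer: $- \frac{503}{1414} \approx -0.35573$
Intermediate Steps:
$\frac{115}{-303} + 1 \frac{1}{L{\left(21,-20 \right)}} = \frac{115}{-303} + 1 \frac{1}{2 \cdot 21} = 115 \left(- \frac{1}{303}\right) + 1 \cdot \frac{1}{42} = - \frac{115}{303} + 1 \cdot \frac{1}{42} = - \frac{115}{303} + \frac{1}{42} = - \frac{503}{1414}$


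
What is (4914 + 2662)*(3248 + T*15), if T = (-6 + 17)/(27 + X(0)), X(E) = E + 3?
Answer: 24648516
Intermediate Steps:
X(E) = 3 + E
T = 11/30 (T = (-6 + 17)/(27 + (3 + 0)) = 11/(27 + 3) = 11/30 ≈ 0.36667)
(4914 + 2662)*(3248 + T*15) = (4914 + 2662)*(3248 + (11/30)*15) = 7576*(3248 + 11/2) = 7576*(6507/2) = 24648516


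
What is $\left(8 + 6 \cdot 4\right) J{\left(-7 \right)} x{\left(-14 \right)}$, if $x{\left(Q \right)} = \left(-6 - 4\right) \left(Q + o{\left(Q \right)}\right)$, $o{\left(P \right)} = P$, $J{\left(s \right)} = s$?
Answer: $-62720$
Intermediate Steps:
$x{\left(Q \right)} = - 20 Q$ ($x{\left(Q \right)} = \left(-6 - 4\right) \left(Q + Q\right) = - 10 \cdot 2 Q = - 20 Q$)
$\left(8 + 6 \cdot 4\right) J{\left(-7 \right)} x{\left(-14 \right)} = \left(8 + 6 \cdot 4\right) \left(-7\right) \left(\left(-20\right) \left(-14\right)\right) = \left(8 + 24\right) \left(-7\right) 280 = 32 \left(-7\right) 280 = \left(-224\right) 280 = -62720$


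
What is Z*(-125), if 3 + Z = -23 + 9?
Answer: 2125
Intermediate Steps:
Z = -17 (Z = -3 + (-23 + 9) = -3 - 14 = -17)
Z*(-125) = -17*(-125) = 2125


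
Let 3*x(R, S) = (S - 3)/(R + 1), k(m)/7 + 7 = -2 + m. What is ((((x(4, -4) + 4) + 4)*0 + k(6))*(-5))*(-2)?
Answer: -210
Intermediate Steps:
k(m) = -63 + 7*m (k(m) = -49 + 7*(-2 + m) = -49 + (-14 + 7*m) = -63 + 7*m)
x(R, S) = (-3 + S)/(3*(1 + R)) (x(R, S) = ((S - 3)/(R + 1))/3 = ((-3 + S)/(1 + R))/3 = (-3 + S)/(3*(1 + R)))
((((x(4, -4) + 4) + 4)*0 + k(6))*(-5))*(-2) = (((((-3 - 4)/(3*(1 + 4)) + 4) + 4)*0 + (-63 + 7*6))*(-5))*(-2) = (((((⅓)*(-7)/5 + 4) + 4)*0 + (-63 + 42))*(-5))*(-2) = (((((⅓)*(⅕)*(-7) + 4) + 4)*0 - 21)*(-5))*(-2) = ((((-7/15 + 4) + 4)*0 - 21)*(-5))*(-2) = (((53/15 + 4)*0 - 21)*(-5))*(-2) = (((113/15)*0 - 21)*(-5))*(-2) = ((0 - 21)*(-5))*(-2) = -21*(-5)*(-2) = 105*(-2) = -210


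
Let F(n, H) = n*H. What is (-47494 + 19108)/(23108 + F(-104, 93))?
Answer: -14193/6718 ≈ -2.1127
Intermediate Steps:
F(n, H) = H*n
(-47494 + 19108)/(23108 + F(-104, 93)) = (-47494 + 19108)/(23108 + 93*(-104)) = -28386/(23108 - 9672) = -28386/13436 = -28386*1/13436 = -14193/6718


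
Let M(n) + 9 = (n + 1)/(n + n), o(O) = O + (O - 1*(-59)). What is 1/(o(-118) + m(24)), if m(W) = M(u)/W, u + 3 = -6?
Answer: -216/38309 ≈ -0.0056384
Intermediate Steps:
o(O) = 59 + 2*O (o(O) = O + (O + 59) = O + (59 + O) = 59 + 2*O)
u = -9 (u = -3 - 6 = -9)
M(n) = -9 + (1 + n)/(2*n) (M(n) = -9 + (n + 1)/(n + n) = -9 + (1 + n)/((2*n)) = -9 + (1 + n)*(1/(2*n)) = -9 + (1 + n)/(2*n))
m(W) = -77/(9*W) (m(W) = ((1/2)*(1 - 17*(-9))/(-9))/W = ((1/2)*(-1/9)*(1 + 153))/W = ((1/2)*(-1/9)*154)/W = -77/(9*W))
1/(o(-118) + m(24)) = 1/((59 + 2*(-118)) - 77/9/24) = 1/((59 - 236) - 77/9*1/24) = 1/(-177 - 77/216) = 1/(-38309/216) = -216/38309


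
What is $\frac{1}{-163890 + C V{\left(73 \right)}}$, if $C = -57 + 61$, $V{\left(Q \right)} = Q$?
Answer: $- \frac{1}{163598} \approx -6.1125 \cdot 10^{-6}$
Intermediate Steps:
$C = 4$
$\frac{1}{-163890 + C V{\left(73 \right)}} = \frac{1}{-163890 + 4 \cdot 73} = \frac{1}{-163890 + 292} = \frac{1}{-163598} = - \frac{1}{163598}$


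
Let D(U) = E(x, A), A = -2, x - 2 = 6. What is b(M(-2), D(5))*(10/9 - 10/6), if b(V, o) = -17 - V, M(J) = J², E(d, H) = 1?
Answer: 35/3 ≈ 11.667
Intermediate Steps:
x = 8 (x = 2 + 6 = 8)
D(U) = 1
b(M(-2), D(5))*(10/9 - 10/6) = (-17 - 1*(-2)²)*(10/9 - 10/6) = (-17 - 1*4)*(10*(⅑) - 10*⅙) = (-17 - 4)*(10/9 - 5/3) = -21*(-5/9) = 35/3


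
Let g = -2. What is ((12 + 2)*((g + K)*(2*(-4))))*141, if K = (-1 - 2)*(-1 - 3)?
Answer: -157920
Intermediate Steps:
K = 12 (K = -3*(-4) = 12)
((12 + 2)*((g + K)*(2*(-4))))*141 = ((12 + 2)*((-2 + 12)*(2*(-4))))*141 = (14*(10*(-8)))*141 = (14*(-80))*141 = -1120*141 = -157920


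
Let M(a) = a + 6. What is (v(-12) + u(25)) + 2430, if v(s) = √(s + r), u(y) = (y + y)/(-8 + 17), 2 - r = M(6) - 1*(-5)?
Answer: 21920/9 + 3*I*√3 ≈ 2435.6 + 5.1962*I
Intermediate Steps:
M(a) = 6 + a
r = -15 (r = 2 - ((6 + 6) - 1*(-5)) = 2 - (12 + 5) = 2 - 1*17 = 2 - 17 = -15)
u(y) = 2*y/9 (u(y) = (2*y)/9 = (2*y)*(⅑) = 2*y/9)
v(s) = √(-15 + s) (v(s) = √(s - 15) = √(-15 + s))
(v(-12) + u(25)) + 2430 = (√(-15 - 12) + (2/9)*25) + 2430 = (√(-27) + 50/9) + 2430 = (3*I*√3 + 50/9) + 2430 = (50/9 + 3*I*√3) + 2430 = 21920/9 + 3*I*√3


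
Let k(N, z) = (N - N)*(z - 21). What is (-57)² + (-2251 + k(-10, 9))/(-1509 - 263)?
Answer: 5759479/1772 ≈ 3250.3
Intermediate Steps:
k(N, z) = 0 (k(N, z) = 0*(-21 + z) = 0)
(-57)² + (-2251 + k(-10, 9))/(-1509 - 263) = (-57)² + (-2251 + 0)/(-1509 - 263) = 3249 - 2251/(-1772) = 3249 - 2251*(-1/1772) = 3249 + 2251/1772 = 5759479/1772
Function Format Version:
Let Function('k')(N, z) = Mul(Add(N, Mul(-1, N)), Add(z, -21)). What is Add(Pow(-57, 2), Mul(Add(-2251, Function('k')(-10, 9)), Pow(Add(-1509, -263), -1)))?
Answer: Rational(5759479, 1772) ≈ 3250.3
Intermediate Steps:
Function('k')(N, z) = 0 (Function('k')(N, z) = Mul(0, Add(-21, z)) = 0)
Add(Pow(-57, 2), Mul(Add(-2251, Function('k')(-10, 9)), Pow(Add(-1509, -263), -1))) = Add(Pow(-57, 2), Mul(Add(-2251, 0), Pow(Add(-1509, -263), -1))) = Add(3249, Mul(-2251, Pow(-1772, -1))) = Add(3249, Mul(-2251, Rational(-1, 1772))) = Add(3249, Rational(2251, 1772)) = Rational(5759479, 1772)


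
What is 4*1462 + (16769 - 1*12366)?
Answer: 10251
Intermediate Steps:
4*1462 + (16769 - 1*12366) = 5848 + (16769 - 12366) = 5848 + 4403 = 10251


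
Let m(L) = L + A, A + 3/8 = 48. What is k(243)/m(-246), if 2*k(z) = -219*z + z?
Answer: 70632/529 ≈ 133.52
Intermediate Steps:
A = 381/8 (A = -3/8 + 48 = 381/8 ≈ 47.625)
m(L) = 381/8 + L (m(L) = L + 381/8 = 381/8 + L)
k(z) = -109*z (k(z) = (-219*z + z)/2 = (-218*z)/2 = -109*z)
k(243)/m(-246) = (-109*243)/(381/8 - 246) = -26487/(-1587/8) = -26487*(-8/1587) = 70632/529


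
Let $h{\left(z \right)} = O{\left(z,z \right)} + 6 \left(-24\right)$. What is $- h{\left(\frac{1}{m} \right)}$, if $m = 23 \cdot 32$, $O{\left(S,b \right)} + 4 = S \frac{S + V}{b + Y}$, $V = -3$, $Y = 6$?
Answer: $\frac{481137183}{3250912} \approx 148.0$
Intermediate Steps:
$O{\left(S,b \right)} = -4 + \frac{S \left(-3 + S\right)}{6 + b}$ ($O{\left(S,b \right)} = -4 + S \frac{S - 3}{b + 6} = -4 + S \frac{-3 + S}{6 + b} = -4 + \frac{S \left(-3 + S\right)}{6 + b}$)
$m = 736$
$h{\left(z \right)} = -144 + \frac{-24 + z^{2} - 7 z}{6 + z}$ ($h{\left(z \right)} = \frac{-24 + z^{2} - 4 z - 3 z}{6 + z} + 6 \left(-24\right) = \frac{-24 + z^{2} - 7 z}{6 + z} - 144 = -144 + \frac{-24 + z^{2} - 7 z}{6 + z}$)
$- h{\left(\frac{1}{m} \right)} = - \frac{-888 + \left(\frac{1}{736}\right)^{2} - \frac{151}{736}}{6 + \frac{1}{736}} = - \frac{-888 + \frac{1}{541696} - \frac{151}{736}}{\frac{4417}{736}} = - \frac{736 \left(-481137183\right)}{4417 \cdot 541696} = \left(-1\right) \left(- \frac{481137183}{3250912}\right) = \frac{481137183}{3250912}$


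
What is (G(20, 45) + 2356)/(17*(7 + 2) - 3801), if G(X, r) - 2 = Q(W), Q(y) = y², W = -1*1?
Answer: -2359/3648 ≈ -0.64666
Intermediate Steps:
W = -1
G(X, r) = 3 (G(X, r) = 2 + (-1)² = 2 + 1 = 3)
(G(20, 45) + 2356)/(17*(7 + 2) - 3801) = (3 + 2356)/(17*(7 + 2) - 3801) = 2359/(17*9 - 3801) = 2359/(153 - 3801) = 2359/(-3648) = 2359*(-1/3648) = -2359/3648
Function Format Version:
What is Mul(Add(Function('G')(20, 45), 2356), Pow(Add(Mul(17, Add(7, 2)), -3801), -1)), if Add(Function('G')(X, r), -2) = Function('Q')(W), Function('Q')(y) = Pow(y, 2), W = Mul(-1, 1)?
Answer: Rational(-2359, 3648) ≈ -0.64666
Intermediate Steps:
W = -1
Function('G')(X, r) = 3 (Function('G')(X, r) = Add(2, Pow(-1, 2)) = Add(2, 1) = 3)
Mul(Add(Function('G')(20, 45), 2356), Pow(Add(Mul(17, Add(7, 2)), -3801), -1)) = Mul(Add(3, 2356), Pow(Add(Mul(17, Add(7, 2)), -3801), -1)) = Mul(2359, Pow(Add(Mul(17, 9), -3801), -1)) = Mul(2359, Pow(Add(153, -3801), -1)) = Mul(2359, Pow(-3648, -1)) = Mul(2359, Rational(-1, 3648)) = Rational(-2359, 3648)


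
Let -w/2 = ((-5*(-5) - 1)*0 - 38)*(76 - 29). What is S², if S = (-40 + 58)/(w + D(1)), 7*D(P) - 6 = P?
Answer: 4/157609 ≈ 2.5379e-5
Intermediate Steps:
D(P) = 6/7 + P/7
w = 3572 (w = -2*((-5*(-5) - 1)*0 - 38)*(76 - 29) = -2*((25 - 1)*0 - 38)*47 = -2*(24*0 - 38)*47 = -2*(0 - 38)*47 = -(-76)*47 = -2*(-1786) = 3572)
S = 2/397 (S = (-40 + 58)/(3572 + (6/7 + (⅐)*1)) = 18/(3572 + (6/7 + ⅐)) = 18/(3572 + 1) = 18/3573 = 18*(1/3573) = 2/397 ≈ 0.0050378)
S² = (2/397)² = 4/157609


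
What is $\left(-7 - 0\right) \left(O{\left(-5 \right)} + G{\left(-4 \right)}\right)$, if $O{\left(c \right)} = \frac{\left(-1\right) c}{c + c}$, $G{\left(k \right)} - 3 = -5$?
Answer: $\frac{35}{2} \approx 17.5$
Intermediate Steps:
$G{\left(k \right)} = -2$ ($G{\left(k \right)} = 3 - 5 = -2$)
$O{\left(c \right)} = - \frac{1}{2}$ ($O{\left(c \right)} = \frac{\left(-1\right) c}{2 c} = - c \frac{1}{2 c} = - \frac{1}{2}$)
$\left(-7 - 0\right) \left(O{\left(-5 \right)} + G{\left(-4 \right)}\right) = \left(-7 - 0\right) \left(- \frac{1}{2} - 2\right) = \left(-7 + 0\right) \left(- \frac{5}{2}\right) = \left(-7\right) \left(- \frac{5}{2}\right) = \frac{35}{2}$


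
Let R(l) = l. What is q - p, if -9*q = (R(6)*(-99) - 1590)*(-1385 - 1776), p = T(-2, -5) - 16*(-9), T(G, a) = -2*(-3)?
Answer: -2301658/3 ≈ -7.6722e+5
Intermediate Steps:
T(G, a) = 6
p = 150 (p = 6 - 16*(-9) = 6 + 144 = 150)
q = -2301208/3 (q = -(6*(-99) - 1590)*(-1385 - 1776)/9 = -(-594 - 1590)*(-3161)/9 = -(-728)*(-3161)/3 = -1/9*6903624 = -2301208/3 ≈ -7.6707e+5)
q - p = -2301208/3 - 1*150 = -2301208/3 - 150 = -2301658/3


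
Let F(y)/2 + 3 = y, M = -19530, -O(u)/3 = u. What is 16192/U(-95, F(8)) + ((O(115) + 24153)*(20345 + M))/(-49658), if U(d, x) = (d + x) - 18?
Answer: -1401312448/2557387 ≈ -547.95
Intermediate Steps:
O(u) = -3*u
F(y) = -6 + 2*y
U(d, x) = -18 + d + x
16192/U(-95, F(8)) + ((O(115) + 24153)*(20345 + M))/(-49658) = 16192/(-18 - 95 + (-6 + 2*8)) + ((-3*115 + 24153)*(20345 - 19530))/(-49658) = 16192/(-18 - 95 + (-6 + 16)) + ((-345 + 24153)*815)*(-1/49658) = 16192/(-18 - 95 + 10) + (23808*815)*(-1/49658) = 16192/(-103) + 19403520*(-1/49658) = 16192*(-1/103) - 9701760/24829 = -16192/103 - 9701760/24829 = -1401312448/2557387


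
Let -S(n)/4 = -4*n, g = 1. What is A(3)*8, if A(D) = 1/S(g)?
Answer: ½ ≈ 0.50000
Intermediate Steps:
S(n) = 16*n (S(n) = -(-16)*n = 16*n)
A(D) = 1/16 (A(D) = 1/(16*1) = 1/16)
A(3)*8 = (1/16)*8 = ½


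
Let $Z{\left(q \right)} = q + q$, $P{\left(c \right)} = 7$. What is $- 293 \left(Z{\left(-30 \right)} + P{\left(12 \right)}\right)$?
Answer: $15529$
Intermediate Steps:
$Z{\left(q \right)} = 2 q$
$- 293 \left(Z{\left(-30 \right)} + P{\left(12 \right)}\right) = - 293 \left(2 \left(-30\right) + 7\right) = - 293 \left(-60 + 7\right) = \left(-293\right) \left(-53\right) = 15529$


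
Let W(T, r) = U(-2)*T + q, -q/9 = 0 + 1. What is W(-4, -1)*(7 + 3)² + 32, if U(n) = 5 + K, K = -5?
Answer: -868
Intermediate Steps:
U(n) = 0 (U(n) = 5 - 5 = 0)
q = -9 (q = -9*(0 + 1) = -9*1 = -9)
W(T, r) = -9 (W(T, r) = 0*T - 9 = 0 - 9 = -9)
W(-4, -1)*(7 + 3)² + 32 = -9*(7 + 3)² + 32 = -9*10² + 32 = -9*100 + 32 = -900 + 32 = -868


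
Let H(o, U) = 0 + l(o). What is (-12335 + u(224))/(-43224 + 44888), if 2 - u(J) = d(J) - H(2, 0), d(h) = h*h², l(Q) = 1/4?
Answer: -3462079/512 ≈ -6761.9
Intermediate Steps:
l(Q) = ¼ (l(Q) = 1*(¼) = ¼)
d(h) = h³
H(o, U) = ¼ (H(o, U) = 0 + ¼ = ¼)
u(J) = 9/4 - J³ (u(J) = 2 - (J³ - 1*¼) = 2 - (J³ - ¼) = 2 - (-¼ + J³) = 2 + (¼ - J³) = 9/4 - J³)
(-12335 + u(224))/(-43224 + 44888) = (-12335 + (9/4 - 1*224³))/(-43224 + 44888) = (-12335 + (9/4 - 1*11239424))/1664 = (-12335 + (9/4 - 11239424))*(1/1664) = (-12335 - 44957687/4)*(1/1664) = -45007027/4*1/1664 = -3462079/512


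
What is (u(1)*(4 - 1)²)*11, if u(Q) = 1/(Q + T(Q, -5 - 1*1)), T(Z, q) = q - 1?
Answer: -33/2 ≈ -16.500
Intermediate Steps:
T(Z, q) = -1 + q
u(Q) = 1/(-7 + Q) (u(Q) = 1/(Q + (-1 + (-5 - 1*1))) = 1/(Q + (-1 + (-5 - 1))) = 1/(Q + (-1 - 6)) = 1/(Q - 7) = 1/(-7 + Q))
(u(1)*(4 - 1)²)*11 = ((4 - 1)²/(-7 + 1))*11 = (3²/(-6))*11 = -⅙*9*11 = -3/2*11 = -33/2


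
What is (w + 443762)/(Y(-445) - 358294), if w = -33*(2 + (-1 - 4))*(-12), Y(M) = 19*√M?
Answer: -158571608756/128374751081 - 8408906*I*√445/128374751081 ≈ -1.2352 - 0.0013818*I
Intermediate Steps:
w = -1188 (w = -33*(2 - 5)*(-12) = -33*(-3)*(-12) = 99*(-12) = -1188)
(w + 443762)/(Y(-445) - 358294) = (-1188 + 443762)/(19*√(-445) - 358294) = 442574/(19*(I*√445) - 358294) = 442574/(19*I*√445 - 358294) = 442574/(-358294 + 19*I*√445)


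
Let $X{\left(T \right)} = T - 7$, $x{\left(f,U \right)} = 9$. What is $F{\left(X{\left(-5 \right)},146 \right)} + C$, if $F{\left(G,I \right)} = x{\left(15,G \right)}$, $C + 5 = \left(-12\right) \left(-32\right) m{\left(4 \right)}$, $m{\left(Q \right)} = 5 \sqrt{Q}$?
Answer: $3844$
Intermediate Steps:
$X{\left(T \right)} = -7 + T$ ($X{\left(T \right)} = T - 7 = -7 + T$)
$C = 3835$ ($C = -5 + \left(-12\right) \left(-32\right) 5 \sqrt{4} = -5 + 384 \cdot 5 \cdot 2 = -5 + 384 \cdot 10 = -5 + 3840 = 3835$)
$F{\left(G,I \right)} = 9$
$F{\left(X{\left(-5 \right)},146 \right)} + C = 9 + 3835 = 3844$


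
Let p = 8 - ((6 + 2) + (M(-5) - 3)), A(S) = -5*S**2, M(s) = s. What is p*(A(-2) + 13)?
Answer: -56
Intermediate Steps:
p = 8 (p = 8 - ((6 + 2) + (-5 - 3)) = 8 - (8 - 8) = 8 - 1*0 = 8 + 0 = 8)
p*(A(-2) + 13) = 8*(-5*(-2)**2 + 13) = 8*(-5*4 + 13) = 8*(-20 + 13) = 8*(-7) = -56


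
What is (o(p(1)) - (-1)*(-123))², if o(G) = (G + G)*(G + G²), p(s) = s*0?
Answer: 15129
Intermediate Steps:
p(s) = 0
o(G) = 2*G*(G + G²) (o(G) = (2*G)*(G + G²) = 2*G*(G + G²))
(o(p(1)) - (-1)*(-123))² = (2*0²*(1 + 0) - (-1)*(-123))² = (2*0*1 - 1*123)² = (0 - 123)² = (-123)² = 15129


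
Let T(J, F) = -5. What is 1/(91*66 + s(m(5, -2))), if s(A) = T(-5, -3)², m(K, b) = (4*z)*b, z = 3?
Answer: 1/6031 ≈ 0.00016581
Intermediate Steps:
m(K, b) = 12*b (m(K, b) = (4*3)*b = 12*b)
s(A) = 25 (s(A) = (-5)² = 25)
1/(91*66 + s(m(5, -2))) = 1/(91*66 + 25) = 1/(6006 + 25) = 1/6031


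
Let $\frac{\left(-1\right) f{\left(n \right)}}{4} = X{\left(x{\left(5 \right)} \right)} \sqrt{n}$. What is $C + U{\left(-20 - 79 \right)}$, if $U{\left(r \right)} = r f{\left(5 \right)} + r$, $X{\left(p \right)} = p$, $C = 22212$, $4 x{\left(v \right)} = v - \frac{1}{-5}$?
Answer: $22113 + \frac{2574 \sqrt{5}}{5} \approx 23264.0$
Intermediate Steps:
$x{\left(v \right)} = \frac{1}{20} + \frac{v}{4}$ ($x{\left(v \right)} = \frac{v - \frac{1}{-5}}{4} = \frac{v - - \frac{1}{5}}{4} = \frac{v + \frac{1}{5}}{4} = \frac{\frac{1}{5} + v}{4} = \frac{1}{20} + \frac{v}{4}$)
$f{\left(n \right)} = - \frac{26 \sqrt{n}}{5}$ ($f{\left(n \right)} = - 4 \left(\frac{1}{20} + \frac{1}{4} \cdot 5\right) \sqrt{n} = - 4 \left(\frac{1}{20} + \frac{5}{4}\right) \sqrt{n} = - 4 \frac{13 \sqrt{n}}{10} = - \frac{26 \sqrt{n}}{5}$)
$U{\left(r \right)} = r - \frac{26 r \sqrt{5}}{5}$ ($U{\left(r \right)} = r \left(- \frac{26 \sqrt{5}}{5}\right) + r = - \frac{26 r \sqrt{5}}{5} + r = r - \frac{26 r \sqrt{5}}{5}$)
$C + U{\left(-20 - 79 \right)} = 22212 + \frac{\left(-20 - 79\right) \left(5 - 26 \sqrt{5}\right)}{5} = 22212 + \frac{1}{5} \left(-99\right) \left(5 - 26 \sqrt{5}\right) = 22212 - \left(99 - \frac{2574 \sqrt{5}}{5}\right) = 22113 + \frac{2574 \sqrt{5}}{5}$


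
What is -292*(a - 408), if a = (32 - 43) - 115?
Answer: 155928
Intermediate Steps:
a = -126 (a = -11 - 115 = -126)
-292*(a - 408) = -292*(-126 - 408) = -292*(-534) = 155928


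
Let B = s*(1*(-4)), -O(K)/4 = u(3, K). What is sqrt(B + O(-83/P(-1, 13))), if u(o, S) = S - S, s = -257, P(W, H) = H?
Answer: 2*sqrt(257) ≈ 32.062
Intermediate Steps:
u(o, S) = 0
O(K) = 0 (O(K) = -4*0 = 0)
B = 1028 (B = -257*(-4) = 1028)
sqrt(B + O(-83/P(-1, 13))) = sqrt(1028 + 0) = sqrt(1028) = 2*sqrt(257)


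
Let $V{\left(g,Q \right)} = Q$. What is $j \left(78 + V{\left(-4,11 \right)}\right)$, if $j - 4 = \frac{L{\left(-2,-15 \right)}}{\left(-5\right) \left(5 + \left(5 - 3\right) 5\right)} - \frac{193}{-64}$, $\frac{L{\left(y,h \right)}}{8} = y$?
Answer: $\frac{3088211}{4800} \approx 643.38$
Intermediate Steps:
$L{\left(y,h \right)} = 8 y$
$j = \frac{34699}{4800}$ ($j = 4 + \left(\frac{8 \left(-2\right)}{\left(-5\right) \left(5 + \left(5 - 3\right) 5\right)} - \frac{193}{-64}\right) = 4 - \left(- \frac{193}{64} + \frac{16}{\left(-5\right) \left(5 + 2 \cdot 5\right)}\right) = 4 + \left(- \frac{16}{\left(-5\right) \left(5 + 10\right)} + \frac{193}{64}\right) = 4 + \left(- \frac{16}{\left(-5\right) 15} + \frac{193}{64}\right) = 4 + \left(- \frac{16}{-75} + \frac{193}{64}\right) = 4 + \left(\left(-16\right) \left(- \frac{1}{75}\right) + \frac{193}{64}\right) = 4 + \left(\frac{16}{75} + \frac{193}{64}\right) = 4 + \frac{15499}{4800} = \frac{34699}{4800} \approx 7.229$)
$j \left(78 + V{\left(-4,11 \right)}\right) = \frac{34699 \left(78 + 11\right)}{4800} = \frac{34699}{4800} \cdot 89 = \frac{3088211}{4800}$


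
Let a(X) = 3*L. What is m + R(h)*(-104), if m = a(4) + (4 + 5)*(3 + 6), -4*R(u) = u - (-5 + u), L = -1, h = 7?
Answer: 208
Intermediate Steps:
a(X) = -3 (a(X) = 3*(-1) = -3)
R(u) = -5/4 (R(u) = -(u - (-5 + u))/4 = -(u + (5 - u))/4 = -¼*5 = -5/4)
m = 78 (m = -3 + (4 + 5)*(3 + 6) = -3 + 9*9 = -3 + 81 = 78)
m + R(h)*(-104) = 78 - 5/4*(-104) = 78 + 130 = 208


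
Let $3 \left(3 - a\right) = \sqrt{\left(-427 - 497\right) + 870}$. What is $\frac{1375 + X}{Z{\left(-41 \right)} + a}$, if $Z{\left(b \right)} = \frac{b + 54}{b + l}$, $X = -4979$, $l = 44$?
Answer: $- \frac{118932}{269} - \frac{16218 i \sqrt{6}}{269} \approx -442.13 - 147.68 i$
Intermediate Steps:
$Z{\left(b \right)} = \frac{54 + b}{44 + b}$ ($Z{\left(b \right)} = \frac{b + 54}{b + 44} = \frac{54 + b}{44 + b}$)
$a = 3 - i \sqrt{6}$ ($a = 3 - \frac{\sqrt{\left(-427 - 497\right) + 870}}{3} = 3 - \frac{\sqrt{-924 + 870}}{3} = 3 - \frac{\sqrt{-54}}{3} = 3 - \frac{3 i \sqrt{6}}{3} = 3 - i \sqrt{6} \approx 3.0 - 2.4495 i$)
$\frac{1375 + X}{Z{\left(-41 \right)} + a} = \frac{1375 - 4979}{\frac{54 - 41}{44 - 41} + \left(3 - i \sqrt{6}\right)} = - \frac{3604}{\frac{1}{3} \cdot 13 + \left(3 - i \sqrt{6}\right)} = - \frac{3604}{\frac{13}{3} + \left(3 - i \sqrt{6}\right)} = - \frac{3604}{\frac{22}{3} - i \sqrt{6}}$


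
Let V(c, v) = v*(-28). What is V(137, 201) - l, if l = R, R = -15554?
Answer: 9926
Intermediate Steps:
V(c, v) = -28*v
l = -15554
V(137, 201) - l = -28*201 - 1*(-15554) = -5628 + 15554 = 9926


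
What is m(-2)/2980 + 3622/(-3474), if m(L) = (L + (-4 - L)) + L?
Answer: -2703601/2588130 ≈ -1.0446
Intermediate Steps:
m(L) = -4 + L
m(-2)/2980 + 3622/(-3474) = (-4 - 2)/2980 + 3622/(-3474) = -6*1/2980 + 3622*(-1/3474) = -3/1490 - 1811/1737 = -2703601/2588130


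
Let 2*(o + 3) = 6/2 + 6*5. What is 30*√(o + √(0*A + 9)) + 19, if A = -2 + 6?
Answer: 19 + 15*√66 ≈ 140.86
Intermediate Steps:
A = 4
o = 27/2 (o = -3 + (6/2 + 6*5)/2 = -3 + (6*(½) + 30)/2 = -3 + (3 + 30)/2 = -3 + (½)*33 = -3 + 33/2 = 27/2 ≈ 13.500)
30*√(o + √(0*A + 9)) + 19 = 30*√(27/2 + √(0*4 + 9)) + 19 = 30*√(27/2 + √(0 + 9)) + 19 = 30*√(27/2 + √9) + 19 = 30*√(27/2 + 3) + 19 = 30*√(33/2) + 19 = 30*(√66/2) + 19 = 15*√66 + 19 = 19 + 15*√66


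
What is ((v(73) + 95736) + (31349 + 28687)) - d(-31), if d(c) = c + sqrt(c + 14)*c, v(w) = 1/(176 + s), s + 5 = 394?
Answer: 88028696/565 + 31*I*sqrt(17) ≈ 1.558e+5 + 127.82*I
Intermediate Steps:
s = 389 (s = -5 + 394 = 389)
v(w) = 1/565 (v(w) = 1/(176 + 389) = 1/565)
d(c) = c + c*sqrt(14 + c) (d(c) = c + sqrt(14 + c)*c = c + c*sqrt(14 + c))
((v(73) + 95736) + (31349 + 28687)) - d(-31) = ((1/565 + 95736) + (31349 + 28687)) - (-31)*(1 + sqrt(14 - 31)) = (54090841/565 + 60036) - (-31)*(1 + sqrt(-17)) = 88011181/565 - (-31)*(1 + I*sqrt(17)) = 88011181/565 - (-31 - 31*I*sqrt(17)) = 88011181/565 + (31 + 31*I*sqrt(17)) = 88028696/565 + 31*I*sqrt(17)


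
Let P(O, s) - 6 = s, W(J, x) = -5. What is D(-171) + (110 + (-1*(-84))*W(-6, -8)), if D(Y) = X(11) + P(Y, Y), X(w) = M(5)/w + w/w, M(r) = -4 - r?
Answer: -5223/11 ≈ -474.82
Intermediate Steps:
X(w) = 1 - 9/w (X(w) = (-4 - 1*5)/w + w/w = (-4 - 5)/w + 1 = -9/w + 1 = 1 - 9/w)
P(O, s) = 6 + s
D(Y) = 68/11 + Y (D(Y) = (-9 + 11)/11 + (6 + Y) = (1/11)*2 + (6 + Y) = 2/11 + (6 + Y) = 68/11 + Y)
D(-171) + (110 + (-1*(-84))*W(-6, -8)) = (68/11 - 171) + (110 - 1*(-84)*(-5)) = -1813/11 + (110 + 84*(-5)) = -1813/11 + (110 - 420) = -1813/11 - 310 = -5223/11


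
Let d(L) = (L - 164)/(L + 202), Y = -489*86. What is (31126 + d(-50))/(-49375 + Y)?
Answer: -2365469/6948604 ≈ -0.34042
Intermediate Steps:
Y = -42054
d(L) = (-164 + L)/(202 + L)
(31126 + d(-50))/(-49375 + Y) = (31126 + (-164 - 50)/(202 - 50))/(-49375 - 42054) = (31126 - 214/152)/(-91429) = (31126 + (1/152)*(-214))*(-1/91429) = (31126 - 107/76)*(-1/91429) = (2365469/76)*(-1/91429) = -2365469/6948604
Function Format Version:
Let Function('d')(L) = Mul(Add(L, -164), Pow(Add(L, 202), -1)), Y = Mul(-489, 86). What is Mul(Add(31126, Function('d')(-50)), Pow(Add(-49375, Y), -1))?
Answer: Rational(-2365469, 6948604) ≈ -0.34042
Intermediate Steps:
Y = -42054
Function('d')(L) = Mul(Pow(Add(202, L), -1), Add(-164, L)) (Function('d')(L) = Mul(Add(-164, L), Pow(Add(202, L), -1)) = Mul(Pow(Add(202, L), -1), Add(-164, L)))
Mul(Add(31126, Function('d')(-50)), Pow(Add(-49375, Y), -1)) = Mul(Add(31126, Mul(Pow(Add(202, -50), -1), Add(-164, -50))), Pow(Add(-49375, -42054), -1)) = Mul(Add(31126, Mul(Pow(152, -1), -214)), Pow(-91429, -1)) = Mul(Add(31126, Mul(Rational(1, 152), -214)), Rational(-1, 91429)) = Mul(Add(31126, Rational(-107, 76)), Rational(-1, 91429)) = Mul(Rational(2365469, 76), Rational(-1, 91429)) = Rational(-2365469, 6948604)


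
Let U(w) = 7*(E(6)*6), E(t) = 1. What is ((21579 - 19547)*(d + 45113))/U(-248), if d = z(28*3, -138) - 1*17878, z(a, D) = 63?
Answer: 27734768/21 ≈ 1.3207e+6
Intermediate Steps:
d = -17815 (d = 63 - 1*17878 = 63 - 17878 = -17815)
U(w) = 42 (U(w) = 7*(1*6) = 7*6 = 42)
((21579 - 19547)*(d + 45113))/U(-248) = ((21579 - 19547)*(-17815 + 45113))/42 = (2032*27298)*(1/42) = 55469536*(1/42) = 27734768/21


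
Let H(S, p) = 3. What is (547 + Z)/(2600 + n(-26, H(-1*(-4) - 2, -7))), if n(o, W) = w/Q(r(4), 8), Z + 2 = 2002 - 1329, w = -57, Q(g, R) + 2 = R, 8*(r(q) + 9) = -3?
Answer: 812/1727 ≈ 0.47018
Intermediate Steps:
r(q) = -75/8 (r(q) = -9 + (1/8)*(-3) = -9 - 3/8 = -75/8)
Q(g, R) = -2 + R
Z = 671 (Z = -2 + (2002 - 1329) = -2 + 673 = 671)
n(o, W) = -19/2 (n(o, W) = -57/(-2 + 8) = -57/6 = -57*1/6 = -19/2)
(547 + Z)/(2600 + n(-26, H(-1*(-4) - 2, -7))) = (547 + 671)/(2600 - 19/2) = 1218/(5181/2) = 1218*(2/5181) = 812/1727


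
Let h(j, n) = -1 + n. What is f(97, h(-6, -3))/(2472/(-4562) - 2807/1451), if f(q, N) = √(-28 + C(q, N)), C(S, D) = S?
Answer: -3309731*√69/8196203 ≈ -3.3543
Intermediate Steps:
f(q, N) = √(-28 + q)
f(97, h(-6, -3))/(2472/(-4562) - 2807/1451) = √(-28 + 97)/(2472/(-4562) - 2807/1451) = √69/(2472*(-1/4562) - 2807*1/1451) = √69/(-1236/2281 - 2807/1451) = √69/(-8196203/3309731) = √69*(-3309731/8196203) = -3309731*√69/8196203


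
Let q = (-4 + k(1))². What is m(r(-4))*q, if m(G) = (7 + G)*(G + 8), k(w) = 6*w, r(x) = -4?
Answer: 48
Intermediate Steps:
m(G) = (7 + G)*(8 + G)
q = 4 (q = (-4 + 6*1)² = (-4 + 6)² = 2² = 4)
m(r(-4))*q = (56 + (-4)² + 15*(-4))*4 = (56 + 16 - 60)*4 = 12*4 = 48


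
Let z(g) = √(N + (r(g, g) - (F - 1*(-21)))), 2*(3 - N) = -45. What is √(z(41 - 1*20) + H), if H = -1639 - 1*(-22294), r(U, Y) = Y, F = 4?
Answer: √(82620 + 2*√86)/2 ≈ 143.73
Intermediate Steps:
N = 51/2 (N = 3 - ½*(-45) = 3 + 45/2 = 51/2 ≈ 25.500)
H = 20655 (H = -1639 + 22294 = 20655)
z(g) = √(½ + g) (z(g) = √(51/2 + (g - (4 - 1*(-21)))) = √(51/2 + (g - (4 + 21))) = √(51/2 + (g - 1*25)) = √(51/2 + (g - 25)) = √(51/2 + (-25 + g)) = √(½ + g))
√(z(41 - 1*20) + H) = √(√(2 + 4*(41 - 1*20))/2 + 20655) = √(√(2 + 4*(41 - 20))/2 + 20655) = √(√(2 + 4*21)/2 + 20655) = √(√(2 + 84)/2 + 20655) = √(√86/2 + 20655) = √(20655 + √86/2)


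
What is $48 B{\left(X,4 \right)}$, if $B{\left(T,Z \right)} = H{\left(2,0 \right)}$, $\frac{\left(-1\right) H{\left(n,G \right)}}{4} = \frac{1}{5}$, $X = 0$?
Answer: $- \frac{192}{5} \approx -38.4$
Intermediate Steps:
$H{\left(n,G \right)} = - \frac{4}{5}$
$B{\left(T,Z \right)} = - \frac{4}{5}$
$48 B{\left(X,4 \right)} = 48 \left(- \frac{4}{5}\right) = - \frac{192}{5}$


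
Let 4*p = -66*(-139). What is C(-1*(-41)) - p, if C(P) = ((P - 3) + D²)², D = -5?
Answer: 3351/2 ≈ 1675.5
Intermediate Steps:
p = 4587/2 (p = (-66*(-139))/4 = (¼)*9174 = 4587/2 ≈ 2293.5)
C(P) = (22 + P)² (C(P) = ((P - 3) + (-5)²)² = ((-3 + P) + 25)² = (22 + P)²)
C(-1*(-41)) - p = (22 - 1*(-41))² - 1*4587/2 = (22 + 41)² - 4587/2 = 63² - 4587/2 = 3969 - 4587/2 = 3351/2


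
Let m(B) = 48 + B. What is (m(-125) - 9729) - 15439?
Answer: -25245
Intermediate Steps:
(m(-125) - 9729) - 15439 = ((48 - 125) - 9729) - 15439 = (-77 - 9729) - 15439 = -9806 - 15439 = -25245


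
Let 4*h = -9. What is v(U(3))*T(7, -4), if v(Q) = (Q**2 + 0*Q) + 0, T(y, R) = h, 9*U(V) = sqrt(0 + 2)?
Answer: -1/18 ≈ -0.055556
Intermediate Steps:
h = -9/4 (h = (1/4)*(-9) = -9/4 ≈ -2.2500)
U(V) = sqrt(2)/9 (U(V) = sqrt(0 + 2)/9 = sqrt(2)/9)
T(y, R) = -9/4
v(Q) = Q**2 (v(Q) = (Q**2 + 0) + 0 = Q**2 + 0 = Q**2)
v(U(3))*T(7, -4) = (sqrt(2)/9)**2*(-9/4) = (2/81)*(-9/4) = -1/18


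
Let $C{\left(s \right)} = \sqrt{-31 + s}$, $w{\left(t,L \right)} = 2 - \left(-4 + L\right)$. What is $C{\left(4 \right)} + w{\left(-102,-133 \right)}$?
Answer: $139 + 3 i \sqrt{3} \approx 139.0 + 5.1962 i$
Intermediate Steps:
$w{\left(t,L \right)} = 6 - L$
$C{\left(4 \right)} + w{\left(-102,-133 \right)} = \sqrt{-31 + 4} + \left(6 - -133\right) = \sqrt{-27} + \left(6 + 133\right) = 3 i \sqrt{3} + 139 = 139 + 3 i \sqrt{3}$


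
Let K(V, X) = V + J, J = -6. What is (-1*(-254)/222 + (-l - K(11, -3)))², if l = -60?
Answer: 38837824/12321 ≈ 3152.2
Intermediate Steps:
K(V, X) = -6 + V (K(V, X) = V - 6 = -6 + V)
(-1*(-254)/222 + (-l - K(11, -3)))² = (-1*(-254)/222 + (-1*(-60) - (-6 + 11)))² = (254*(1/222) + (60 - 1*5))² = (127/111 + (60 - 5))² = (127/111 + 55)² = (6232/111)² = 38837824/12321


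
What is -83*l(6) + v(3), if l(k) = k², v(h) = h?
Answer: -2985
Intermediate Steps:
-83*l(6) + v(3) = -83*6² + 3 = -83*36 + 3 = -2988 + 3 = -2985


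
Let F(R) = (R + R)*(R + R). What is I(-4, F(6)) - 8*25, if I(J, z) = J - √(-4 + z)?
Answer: -204 - 2*√35 ≈ -215.83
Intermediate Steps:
F(R) = 4*R² (F(R) = (2*R)*(2*R) = 4*R²)
I(-4, F(6)) - 8*25 = (-4 - √(-4 + 4*6²)) - 8*25 = (-4 - √(-4 + 4*36)) - 200 = (-4 - √(-4 + 144)) - 200 = (-4 - √140) - 200 = (-4 - 2*√35) - 200 = -204 - 2*√35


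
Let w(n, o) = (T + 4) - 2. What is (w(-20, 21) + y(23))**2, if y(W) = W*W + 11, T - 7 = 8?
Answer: 310249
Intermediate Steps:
T = 15 (T = 7 + 8 = 15)
w(n, o) = 17 (w(n, o) = (15 + 4) - 2 = 19 - 2 = 17)
y(W) = 11 + W**2 (y(W) = W**2 + 11 = 11 + W**2)
(w(-20, 21) + y(23))**2 = (17 + (11 + 23**2))**2 = (17 + (11 + 529))**2 = (17 + 540)**2 = 557**2 = 310249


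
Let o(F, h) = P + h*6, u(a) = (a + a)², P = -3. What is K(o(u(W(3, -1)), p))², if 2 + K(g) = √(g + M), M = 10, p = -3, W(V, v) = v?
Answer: (2 - I*√11)² ≈ -7.0 - 13.266*I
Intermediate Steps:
u(a) = 4*a² (u(a) = (2*a)² = 4*a²)
o(F, h) = -3 + 6*h (o(F, h) = -3 + h*6 = -3 + 6*h)
K(g) = -2 + √(10 + g) (K(g) = -2 + √(g + 10) = -2 + √(10 + g))
K(o(u(W(3, -1)), p))² = (-2 + √(10 + (-3 + 6*(-3))))² = (-2 + √(10 + (-3 - 18)))² = (-2 + √(10 - 21))² = (-2 + √(-11))² = (-2 + I*√11)²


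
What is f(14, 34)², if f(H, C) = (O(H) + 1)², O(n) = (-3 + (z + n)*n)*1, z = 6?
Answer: 5972816656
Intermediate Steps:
O(n) = -3 + n*(6 + n) (O(n) = (-3 + (6 + n)*n)*1 = (-3 + n*(6 + n))*1 = -3 + n*(6 + n))
f(H, C) = (-2 + H² + 6*H)² (f(H, C) = ((-3 + H² + 6*H) + 1)² = (-2 + H² + 6*H)²)
f(14, 34)² = ((-2 + 14² + 6*14)²)² = ((-2 + 196 + 84)²)² = (278²)² = 77284² = 5972816656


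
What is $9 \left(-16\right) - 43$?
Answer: $-187$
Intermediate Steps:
$9 \left(-16\right) - 43 = -144 - 43 = -187$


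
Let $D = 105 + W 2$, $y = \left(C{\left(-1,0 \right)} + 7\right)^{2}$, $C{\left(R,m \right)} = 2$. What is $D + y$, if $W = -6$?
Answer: $174$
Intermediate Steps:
$y = 81$ ($y = \left(2 + 7\right)^{2} = 9^{2} = 81$)
$D = 93$ ($D = 105 - 12 = 93$)
$D + y = 93 + 81 = 174$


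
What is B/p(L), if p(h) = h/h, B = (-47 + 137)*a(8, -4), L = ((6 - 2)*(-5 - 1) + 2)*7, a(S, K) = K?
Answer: -360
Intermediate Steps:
L = -154 (L = (4*(-6) + 2)*7 = (-24 + 2)*7 = -22*7 = -154)
B = -360 (B = (-47 + 137)*(-4) = 90*(-4) = -360)
p(h) = 1
B/p(L) = -360/1 = -360*1 = -360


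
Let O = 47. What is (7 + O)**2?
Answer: 2916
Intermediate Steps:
(7 + O)**2 = (7 + 47)**2 = 54**2 = 2916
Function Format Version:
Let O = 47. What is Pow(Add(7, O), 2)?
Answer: 2916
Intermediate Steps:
Pow(Add(7, O), 2) = Pow(Add(7, 47), 2) = Pow(54, 2) = 2916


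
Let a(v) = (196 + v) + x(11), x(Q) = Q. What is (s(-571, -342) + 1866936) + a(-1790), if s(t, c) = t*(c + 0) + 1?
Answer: 2060636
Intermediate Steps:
s(t, c) = 1 + c*t (s(t, c) = t*c + 1 = c*t + 1 = 1 + c*t)
a(v) = 207 + v (a(v) = (196 + v) + 11 = 207 + v)
(s(-571, -342) + 1866936) + a(-1790) = ((1 - 342*(-571)) + 1866936) + (207 - 1790) = ((1 + 195282) + 1866936) - 1583 = (195283 + 1866936) - 1583 = 2062219 - 1583 = 2060636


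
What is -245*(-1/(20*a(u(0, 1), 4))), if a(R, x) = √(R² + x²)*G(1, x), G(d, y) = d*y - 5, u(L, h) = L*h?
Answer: -49/16 ≈ -3.0625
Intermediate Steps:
G(d, y) = -5 + d*y
a(R, x) = √(R² + x²)*(-5 + x) (a(R, x) = √(R² + x²)*(-5 + 1*x) = √(R² + x²)*(-5 + x))
-245*(-1/(20*a(u(0, 1), 4))) = -245*(-1/(20*(-5 + 4)*√((0*1)² + 4²))) = -245*1/(20*√(0² + 16)) = -245*1/(20*√(0 + 16)) = -245/(((√16*(-1))*4)*(-5)) = -245/(((4*(-1))*4)*(-5)) = -245/(-4*4*(-5)) = -245/((-16*(-5))) = -245/80 = -245*1/80 = -49/16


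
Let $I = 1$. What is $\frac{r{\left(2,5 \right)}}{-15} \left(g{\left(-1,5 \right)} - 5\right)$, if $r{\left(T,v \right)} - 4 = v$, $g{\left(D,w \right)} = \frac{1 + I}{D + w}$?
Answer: $\frac{27}{10} \approx 2.7$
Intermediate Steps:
$g{\left(D,w \right)} = \frac{2}{D + w}$ ($g{\left(D,w \right)} = \frac{1 + 1}{D + w} = \frac{2}{D + w}$)
$r{\left(T,v \right)} = 4 + v$
$\frac{r{\left(2,5 \right)}}{-15} \left(g{\left(-1,5 \right)} - 5\right) = \frac{4 + 5}{-15} \left(\frac{2}{-1 + 5} - 5\right) = 9 \left(- \frac{1}{15}\right) \left(\frac{2}{4} - 5\right) = - \frac{3 \left(2 \cdot \frac{1}{4} - 5\right)}{5} = - \frac{3 \left(\frac{1}{2} - 5\right)}{5} = \left(- \frac{3}{5}\right) \left(- \frac{9}{2}\right) = \frac{27}{10}$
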